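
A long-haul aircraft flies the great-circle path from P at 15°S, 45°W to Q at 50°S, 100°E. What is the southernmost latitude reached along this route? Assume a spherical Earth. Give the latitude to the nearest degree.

≈ 68°S

The great circle lies in the plane with unit normal n̂ = (p₁ × p₂)/|p₁ × p₂|.
Here n̂_z ≈ +0.375; the vertex latitude is φ_max = arccos|n̂_z| ≈ 68.0°.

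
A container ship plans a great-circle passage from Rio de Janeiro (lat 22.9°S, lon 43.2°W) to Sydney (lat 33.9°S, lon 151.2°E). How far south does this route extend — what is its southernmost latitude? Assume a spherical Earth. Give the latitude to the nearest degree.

The great circle lies in the plane with unit normal n̂ = (p₁ × p₂)/|p₁ × p₂|.
Here n̂_z ≈ -0.223; the vertex latitude is φ_max = arccos|n̂_z| ≈ 77.1°.
Check via Clairaut: cos φ_max = |cos φ₁| · sin C = cos(22.9°)·sin(166.0°) ≈ 0.223, again giving ≈ 77.1°.

≈ 77°S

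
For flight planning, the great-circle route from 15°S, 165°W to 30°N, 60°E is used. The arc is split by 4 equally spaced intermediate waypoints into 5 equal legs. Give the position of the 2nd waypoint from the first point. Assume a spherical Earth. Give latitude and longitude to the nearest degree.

≈ 13°N, 148°E

The haversine formula gives a central angle δ ≈ 2.376 rad (136.1°) between the endpoints.
Interpolate at f = 2/5 with slerp weights a = sin((1−f)δ)/sin δ ≈ 1.428, b = sin(fδ)/sin δ ≈ 1.174.
p = a·p₁ + b·p₂ ≈ (-0.824, 0.524, 0.217); φ = arcsin(p_z) ≈ 12.56°, λ = atan2(p_y, p_x) ≈ 147.56°.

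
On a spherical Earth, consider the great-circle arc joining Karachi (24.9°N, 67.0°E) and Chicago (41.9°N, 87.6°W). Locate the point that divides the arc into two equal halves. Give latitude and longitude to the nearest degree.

≈ (70°N, 13°E)

Write both endpoints as unit vectors p₁, p₂ with components (cos φ cos λ, cos φ sin λ, sin φ).
The central angle between the endpoints is δ = arccos(p₁·p₂) ≈ 1.906 rad (109.2°).
Interpolate at f = 1/2 with slerp weights a = sin((1−f)δ)/sin δ ≈ 0.863, b = sin(fδ)/sin δ ≈ 0.863.
p = a·p₁ + b·p₂ ≈ (0.333, 0.079, 0.940); φ = arcsin(p_z) ≈ 70.00°, λ = atan2(p_y, p_x) ≈ 13.32°.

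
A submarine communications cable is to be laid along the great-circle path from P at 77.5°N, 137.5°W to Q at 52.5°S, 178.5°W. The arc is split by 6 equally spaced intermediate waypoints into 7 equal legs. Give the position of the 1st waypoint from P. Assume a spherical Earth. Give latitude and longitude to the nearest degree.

≈ 60°N, 158°W

Write both endpoints as unit vectors p₁, p₂ with components (cos φ cos λ, cos φ sin λ, sin φ).
The central angle between the endpoints is δ = arccos(p₁·p₂) ≈ 2.312 rad (132.5°).
Interpolate at f = 1/7 with slerp weights a = sin((1−f)δ)/sin δ ≈ 1.243, b = sin(fδ)/sin δ ≈ 0.440.
p = a·p₁ + b·p₂ ≈ (-0.466, -0.189, 0.865); φ = arcsin(p_z) ≈ 59.83°, λ = atan2(p_y, p_x) ≈ -157.95°.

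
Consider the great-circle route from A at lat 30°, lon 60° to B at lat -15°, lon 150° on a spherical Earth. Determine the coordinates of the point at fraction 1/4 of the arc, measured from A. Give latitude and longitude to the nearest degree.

≈ lat 22°, lon 86°

Write both endpoints as unit vectors p₁, p₂ with components (cos φ cos λ, cos φ sin λ, sin φ).
The central angle between the endpoints is δ = arccos(p₁·p₂) ≈ 1.701 rad (97.4°).
Interpolate at f = 1/4 with slerp weights a = sin((1−f)δ)/sin δ ≈ 0.965, b = sin(fδ)/sin δ ≈ 0.416.
p = a·p₁ + b·p₂ ≈ (0.070, 0.924, 0.375); φ = arcsin(p_z) ≈ 22.01°, λ = atan2(p_y, p_x) ≈ 85.68°.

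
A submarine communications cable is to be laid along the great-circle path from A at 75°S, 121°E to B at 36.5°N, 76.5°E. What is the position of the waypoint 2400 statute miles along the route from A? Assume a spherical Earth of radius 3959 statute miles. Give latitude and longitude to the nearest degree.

≈ 43°S, 92°E

Write both endpoints as unit vectors p₁, p₂ with components (cos φ cos λ, cos φ sin λ, sin φ).
The central angle between the endpoints is δ = arccos(p₁·p₂) ≈ 2.011 rad (115.2°). The total great-circle distance is δ·R ≈ 2.011 × 3959 ≈ 7962 mi, so the target fraction is f = 2400/7962 ≈ 0.301.
Interpolate at f ≈ 0.301 with slerp weights a = sin((1−f)δ)/sin δ ≈ 1.090, b = sin(fδ)/sin δ ≈ 0.630.
p = a·p₁ + b·p₂ ≈ (-0.027, 0.734, -0.678); φ = arcsin(p_z) ≈ -42.72°, λ = atan2(p_y, p_x) ≈ 92.12°.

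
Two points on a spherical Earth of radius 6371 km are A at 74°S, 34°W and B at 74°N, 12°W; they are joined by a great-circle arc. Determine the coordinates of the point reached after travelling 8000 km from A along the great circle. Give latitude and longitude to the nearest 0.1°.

≈ 2.4°S, 23.1°W

Convert each endpoint to a unit vector on the sphere (x = cos φ cos λ, y = cos φ sin λ, z = sin φ).
The central angle between the endpoints is δ = arccos(p₁·p₂) ≈ 2.594 rad (148.6°). The total great-circle distance is δ·R ≈ 2.594 × 6371 ≈ 16524 km, so the target fraction is f = 8000/16524 ≈ 0.484.
Interpolate at f ≈ 0.484 with slerp weights a = sin((1−f)δ)/sin δ ≈ 1.868, b = sin(fδ)/sin δ ≈ 1.825.
p = a·p₁ + b·p₂ ≈ (0.919, -0.392, -0.041); φ = arcsin(p_z) ≈ -2.35°, λ = atan2(p_y, p_x) ≈ -23.13°.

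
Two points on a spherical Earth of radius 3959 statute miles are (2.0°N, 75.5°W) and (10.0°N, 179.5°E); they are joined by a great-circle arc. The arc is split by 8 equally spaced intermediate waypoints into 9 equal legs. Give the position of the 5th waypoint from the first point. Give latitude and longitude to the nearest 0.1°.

≈ (10.3°N, 133.3°W)

Write both endpoints as unit vectors p₁, p₂ with components (cos φ cos λ, cos φ sin λ, sin φ).
The central angle between the endpoints is δ = arccos(p₁·p₂) ≈ 1.822 rad (104.4°).
Interpolate at f = 5/9 with slerp weights a = sin((1−f)δ)/sin δ ≈ 0.748, b = sin(fδ)/sin δ ≈ 0.876.
p = a·p₁ + b·p₂ ≈ (-0.675, -0.716, 0.178); φ = arcsin(p_z) ≈ 10.26°, λ = atan2(p_y, p_x) ≈ -133.32°.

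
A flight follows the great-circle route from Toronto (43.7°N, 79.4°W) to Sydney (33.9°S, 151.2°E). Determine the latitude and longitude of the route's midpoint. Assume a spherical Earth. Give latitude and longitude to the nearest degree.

≈ 11°N, 152°W

From cos δ = sin φ₁ sin φ₂ + cos φ₁ cos φ₂ cos Δλ, the central angle is δ ≈ 2.444 rad (140.0°).
Interpolate at f = 1/2 with slerp weights a = sin((1−f)δ)/sin δ ≈ 1.462, b = sin(fδ)/sin δ ≈ 1.462.
p = a·p₁ + b·p₂ ≈ (-0.869, -0.454, 0.195); φ = arcsin(p_z) ≈ 11.23°, λ = atan2(p_y, p_x) ≈ -152.40°.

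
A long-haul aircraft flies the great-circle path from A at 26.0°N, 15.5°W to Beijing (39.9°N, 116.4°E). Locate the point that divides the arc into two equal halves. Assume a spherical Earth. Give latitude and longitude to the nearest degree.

The haversine formula gives a central angle δ ≈ 1.751 rad (100.3°) between the endpoints.
Interpolate at f = 1/2 with slerp weights a = sin((1−f)δ)/sin δ ≈ 0.781, b = sin(fδ)/sin δ ≈ 0.781.
p = a·p₁ + b·p₂ ≈ (0.410, 0.349, 0.843); φ = arcsin(p_z) ≈ 57.44°, λ = atan2(p_y, p_x) ≈ 40.41°.

≈ 57°N, 40°E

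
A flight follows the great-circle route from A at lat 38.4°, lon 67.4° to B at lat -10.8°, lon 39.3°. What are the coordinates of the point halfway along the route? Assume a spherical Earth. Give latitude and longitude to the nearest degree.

≈ lat 14°, lon 52°

Write both endpoints as unit vectors p₁, p₂ with components (cos φ cos λ, cos φ sin λ, sin φ).
The central angle between the endpoints is δ = arccos(p₁·p₂) ≈ 0.973 rad (55.8°).
Interpolate at f = 1/2 with slerp weights a = sin((1−f)δ)/sin δ ≈ 0.566, b = sin(fδ)/sin δ ≈ 0.566.
p = a·p₁ + b·p₂ ≈ (0.600, 0.761, 0.245); φ = arcsin(p_z) ≈ 14.20°, λ = atan2(p_y, p_x) ≈ 51.74°.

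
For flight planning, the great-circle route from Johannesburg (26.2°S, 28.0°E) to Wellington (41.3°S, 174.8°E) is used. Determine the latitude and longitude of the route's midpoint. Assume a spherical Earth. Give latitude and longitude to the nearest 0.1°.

≈ 66.0°S, 84.9°E

Write both endpoints as unit vectors p₁, p₂ with components (cos φ cos λ, cos φ sin λ, sin φ).
The central angle between the endpoints is δ = arccos(p₁·p₂) ≈ 1.847 rad (105.8°).
Interpolate at f = 1/2 with slerp weights a = sin((1−f)δ)/sin δ ≈ 0.829, b = sin(fδ)/sin δ ≈ 0.829.
p = a·p₁ + b·p₂ ≈ (0.037, 0.406, -0.913); φ = arcsin(p_z) ≈ -65.96°, λ = atan2(p_y, p_x) ≈ 84.85°.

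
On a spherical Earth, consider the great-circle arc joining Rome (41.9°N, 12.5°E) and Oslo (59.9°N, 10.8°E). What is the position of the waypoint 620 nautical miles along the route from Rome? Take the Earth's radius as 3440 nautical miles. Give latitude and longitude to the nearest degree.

≈ 52°N, 12°E

The haversine formula gives a central angle δ ≈ 0.315 rad (18.0°) between the endpoints. The total great-circle distance is δ·R ≈ 0.315 × 3440 ≈ 1083 nmi, so the target fraction is f = 620/1083 ≈ 0.573.
Interpolate at f ≈ 0.573 with slerp weights a = sin((1−f)δ)/sin δ ≈ 0.433, b = sin(fδ)/sin δ ≈ 0.579.
p = a·p₁ + b·p₂ ≈ (0.600, 0.124, 0.790); φ = arcsin(p_z) ≈ 52.21°, λ = atan2(p_y, p_x) ≈ 11.69°.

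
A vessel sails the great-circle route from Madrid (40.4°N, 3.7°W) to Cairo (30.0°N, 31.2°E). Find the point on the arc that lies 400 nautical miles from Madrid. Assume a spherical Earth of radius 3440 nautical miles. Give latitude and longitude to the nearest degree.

From cos δ = sin φ₁ sin φ₂ + cos φ₁ cos φ₂ cos Δλ, the central angle is δ ≈ 0.526 rad (30.1°). The total great-circle distance is δ·R ≈ 0.526 × 3440 ≈ 1808 nmi, so the target fraction is f = 400/1808 ≈ 0.221.
Interpolate at f ≈ 0.221 with slerp weights a = sin((1−f)δ)/sin δ ≈ 0.793, b = sin(fδ)/sin δ ≈ 0.231.
p = a·p₁ + b·p₂ ≈ (0.774, 0.065, 0.630); φ = arcsin(p_z) ≈ 39.03°, λ = atan2(p_y, p_x) ≈ 4.78°.

≈ (39°N, 5°E)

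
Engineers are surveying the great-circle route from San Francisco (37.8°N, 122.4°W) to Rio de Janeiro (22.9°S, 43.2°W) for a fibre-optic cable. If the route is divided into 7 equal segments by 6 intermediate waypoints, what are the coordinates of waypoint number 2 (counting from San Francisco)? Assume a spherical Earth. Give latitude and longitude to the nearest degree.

≈ 23°N, 95°W

Convert each endpoint to a unit vector on the sphere (x = cos φ cos λ, y = cos φ sin λ, z = sin φ).
The central angle between the endpoints is δ = arccos(p₁·p₂) ≈ 1.673 rad (95.9°).
Interpolate at f = 2/7 with slerp weights a = sin((1−f)δ)/sin δ ≈ 0.935, b = sin(fδ)/sin δ ≈ 0.462.
p = a·p₁ + b·p₂ ≈ (-0.085, -0.915, 0.393); φ = arcsin(p_z) ≈ 23.15°, λ = atan2(p_y, p_x) ≈ -95.33°.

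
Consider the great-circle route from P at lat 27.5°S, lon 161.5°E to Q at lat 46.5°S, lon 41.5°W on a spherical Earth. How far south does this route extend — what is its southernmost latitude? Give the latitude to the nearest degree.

≈ 76°S

The great circle lies in the plane with unit normal n̂ = (p₁ × p₂)/|p₁ × p₂|.
Here n̂_z ≈ +0.245; the vertex latitude is φ_max = arccos|n̂_z| ≈ 75.8°.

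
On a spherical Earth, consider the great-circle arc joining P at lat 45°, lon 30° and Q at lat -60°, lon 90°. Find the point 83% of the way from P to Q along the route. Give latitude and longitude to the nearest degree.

Write both endpoints as unit vectors p₁, p₂ with components (cos φ cos λ, cos φ sin λ, sin φ).
The central angle between the endpoints is δ = arccos(p₁·p₂) ≈ 2.021 rad (115.8°).
Interpolate at f = 0.83 with slerp weights a = sin((1−f)δ)/sin δ ≈ 0.374, b = sin(fδ)/sin δ ≈ 1.105.
p = a·p₁ + b·p₂ ≈ (0.229, 0.685, -0.692); φ = arcsin(p_z) ≈ -43.78°, λ = atan2(p_y, p_x) ≈ 71.49°.

≈ lat -44°, lon 71°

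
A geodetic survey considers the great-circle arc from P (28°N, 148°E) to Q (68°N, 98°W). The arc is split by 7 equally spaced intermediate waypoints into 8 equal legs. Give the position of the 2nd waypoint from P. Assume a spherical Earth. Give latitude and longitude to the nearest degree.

≈ (45°N, 157°E)

The haversine formula gives a central angle δ ≈ 1.265 rad (72.5°) between the endpoints.
Interpolate at f = 2/8 with slerp weights a = sin((1−f)δ)/sin δ ≈ 0.852, b = sin(fδ)/sin δ ≈ 0.326.
p = a·p₁ + b·p₂ ≈ (-0.655, 0.278, 0.703); φ = arcsin(p_z) ≈ 44.63°, λ = atan2(p_y, p_x) ≈ 157.02°.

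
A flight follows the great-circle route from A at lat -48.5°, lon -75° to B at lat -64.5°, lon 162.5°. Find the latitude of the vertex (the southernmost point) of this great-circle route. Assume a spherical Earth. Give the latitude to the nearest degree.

The great circle lies in the plane with unit normal n̂ = (p₁ × p₂)/|p₁ × p₂|.
Here n̂_z ≈ -0.282; the vertex latitude is φ_max = arccos|n̂_z| ≈ 73.6°.
Check via Clairaut: cos φ_max = |cos φ₁| · sin C = cos(48.5°)·sin(154.8°) ≈ 0.282, again giving ≈ 73.6°.

≈ -74°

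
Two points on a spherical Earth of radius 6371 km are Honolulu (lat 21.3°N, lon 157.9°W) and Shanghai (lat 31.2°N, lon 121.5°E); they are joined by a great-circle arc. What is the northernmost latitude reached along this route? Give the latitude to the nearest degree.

≈ 34°N

The great circle lies in the plane with unit normal n̂ = (p₁ × p₂)/|p₁ × p₂|.
Here n̂_z ≈ -0.829; the vertex latitude is φ_max = arccos|n̂_z| ≈ 34.0°.
Check via Clairaut: cos φ_max = |cos φ₁| · sin C = cos(21.3°)·sin(62.9°) ≈ 0.829, again giving ≈ 34.0°.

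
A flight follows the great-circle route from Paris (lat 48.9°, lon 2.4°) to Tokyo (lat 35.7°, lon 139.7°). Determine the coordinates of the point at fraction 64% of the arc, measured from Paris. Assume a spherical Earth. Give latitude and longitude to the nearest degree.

Convert each endpoint to a unit vector on the sphere (x = cos φ cos λ, y = cos φ sin λ, z = sin φ).
The central angle between the endpoints is δ = arccos(p₁·p₂) ≈ 1.523 rad (87.3°).
Interpolate at f = 0.64 with slerp weights a = sin((1−f)δ)/sin δ ≈ 0.522, b = sin(fδ)/sin δ ≈ 0.829.
p = a·p₁ + b·p₂ ≈ (-0.170, 0.450, 0.877); φ = arcsin(p_z) ≈ 61.26°, λ = atan2(p_y, p_x) ≈ 110.76°.

≈ lat 61°, lon 111°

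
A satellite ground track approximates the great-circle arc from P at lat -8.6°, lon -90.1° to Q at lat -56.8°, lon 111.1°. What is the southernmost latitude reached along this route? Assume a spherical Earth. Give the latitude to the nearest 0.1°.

≈ -77.8°

The great circle lies in the plane with unit normal n̂ = (p₁ × p₂)/|p₁ × p₂|.
Here n̂_z ≈ -0.212; the vertex latitude is φ_max = arccos|n̂_z| ≈ 77.8°.
Check via Clairaut: cos φ_max = |cos φ₁| · sin C = cos(8.6°)·sin(167.6°) ≈ 0.212, again giving ≈ 77.8°.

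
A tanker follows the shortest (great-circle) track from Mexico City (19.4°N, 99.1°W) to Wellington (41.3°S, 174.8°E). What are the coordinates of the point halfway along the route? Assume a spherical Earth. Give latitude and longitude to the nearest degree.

≈ 15°S, 136°W

The haversine formula gives a central angle δ ≈ 1.743 rad (99.8°) between the endpoints.
Interpolate at f = 1/2 with slerp weights a = sin((1−f)δ)/sin δ ≈ 0.777, b = sin(fδ)/sin δ ≈ 0.777.
p = a·p₁ + b·p₂ ≈ (-0.697, -0.670, -0.255); φ = arcsin(p_z) ≈ -14.75°, λ = atan2(p_y, p_x) ≈ -136.11°.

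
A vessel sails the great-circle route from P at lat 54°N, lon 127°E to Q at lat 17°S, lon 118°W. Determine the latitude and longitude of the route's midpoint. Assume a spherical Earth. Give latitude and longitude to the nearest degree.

Write both endpoints as unit vectors p₁, p₂ with components (cos φ cos λ, cos φ sin λ, sin φ).
The central angle between the endpoints is δ = arccos(p₁·p₂) ≈ 2.065 rad (118.3°).
Interpolate at f = 1/2 with slerp weights a = sin((1−f)δ)/sin δ ≈ 0.975, b = sin(fδ)/sin δ ≈ 0.975.
p = a·p₁ + b·p₂ ≈ (-0.783, -0.366, 0.504); φ = arcsin(p_z) ≈ 30.25°, λ = atan2(p_y, p_x) ≈ -154.96°.

≈ lat 30°N, lon 155°W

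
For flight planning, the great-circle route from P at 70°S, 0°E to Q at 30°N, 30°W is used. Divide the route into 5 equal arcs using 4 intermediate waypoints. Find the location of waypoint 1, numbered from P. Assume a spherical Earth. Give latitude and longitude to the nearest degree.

≈ 51°S, 14°W

From cos δ = sin φ₁ sin φ₂ + cos φ₁ cos φ₂ cos Δλ, the central angle is δ ≈ 1.786 rad (102.3°).
Interpolate at f = 1/5 with slerp weights a = sin((1−f)δ)/sin δ ≈ 1.013, b = sin(fδ)/sin δ ≈ 0.358.
p = a·p₁ + b·p₂ ≈ (0.615, -0.155, -0.773); φ = arcsin(p_z) ≈ -50.64°, λ = atan2(p_y, p_x) ≈ -14.14°.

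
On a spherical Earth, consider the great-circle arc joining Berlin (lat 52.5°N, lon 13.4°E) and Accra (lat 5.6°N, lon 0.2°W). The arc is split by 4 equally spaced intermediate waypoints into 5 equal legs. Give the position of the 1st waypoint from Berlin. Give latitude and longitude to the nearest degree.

≈ lat 43°N, lon 9°E

Convert each endpoint to a unit vector on the sphere (x = cos φ cos λ, y = cos φ sin λ, z = sin φ).
The central angle between the endpoints is δ = arccos(p₁·p₂) ≈ 0.842 rad (48.2°).
Interpolate at f = 1/5 with slerp weights a = sin((1−f)δ)/sin δ ≈ 0.836, b = sin(fδ)/sin δ ≈ 0.225.
p = a·p₁ + b·p₂ ≈ (0.719, 0.117, 0.685); φ = arcsin(p_z) ≈ 43.26°, λ = atan2(p_y, p_x) ≈ 9.26°.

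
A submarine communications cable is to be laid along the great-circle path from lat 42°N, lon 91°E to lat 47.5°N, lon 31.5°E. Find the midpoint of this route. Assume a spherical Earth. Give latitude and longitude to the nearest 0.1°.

≈ lat 48.8°N, lon 62.8°E

Convert each endpoint to a unit vector on the sphere (x = cos φ cos λ, y = cos φ sin λ, z = sin φ).
The central angle between the endpoints is δ = arccos(p₁·p₂) ≈ 0.726 rad (41.6°).
Interpolate at f = 1/2 with slerp weights a = sin((1−f)δ)/sin δ ≈ 0.535, b = sin(fδ)/sin δ ≈ 0.535.
p = a·p₁ + b·p₂ ≈ (0.301, 0.586, 0.752); φ = arcsin(p_z) ≈ 48.78°, λ = atan2(p_y, p_x) ≈ 62.81°.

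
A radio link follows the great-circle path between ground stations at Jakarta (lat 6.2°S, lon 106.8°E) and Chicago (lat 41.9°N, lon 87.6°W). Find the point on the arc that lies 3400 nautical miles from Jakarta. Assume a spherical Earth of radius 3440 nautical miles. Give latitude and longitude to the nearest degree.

≈ lat 47°N, lon 128°E

From cos δ = sin φ₁ sin φ₂ + cos φ₁ cos φ₂ cos Δλ, the central angle is δ ≈ 2.480 rad (142.1°). The total great-circle distance is δ·R ≈ 2.480 × 3440 ≈ 8530 nmi, so the target fraction is f = 3400/8530 ≈ 0.399.
Interpolate at f ≈ 0.399 with slerp weights a = sin((1−f)δ)/sin δ ≈ 1.622, b = sin(fδ)/sin δ ≈ 1.359.
p = a·p₁ + b·p₂ ≈ (-0.424, 0.533, 0.732); φ = arcsin(p_z) ≈ 47.08°, λ = atan2(p_y, p_x) ≈ 128.48°.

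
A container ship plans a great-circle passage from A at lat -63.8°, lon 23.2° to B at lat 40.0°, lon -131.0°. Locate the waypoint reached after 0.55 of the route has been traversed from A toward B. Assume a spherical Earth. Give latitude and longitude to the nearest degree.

Convert each endpoint to a unit vector on the sphere (x = cos φ cos λ, y = cos φ sin λ, z = sin φ).
The central angle between the endpoints is δ = arccos(p₁·p₂) ≈ 2.649 rad (151.8°).
Interpolate at f = 0.55 with slerp weights a = sin((1−f)δ)/sin δ ≈ 1.966, b = sin(fδ)/sin δ ≈ 2.102.
p = a·p₁ + b·p₂ ≈ (-0.259, -0.873, -0.413); φ = arcsin(p_z) ≈ -24.38°, λ = atan2(p_y, p_x) ≈ -106.50°.

≈ lat -24°, lon -106°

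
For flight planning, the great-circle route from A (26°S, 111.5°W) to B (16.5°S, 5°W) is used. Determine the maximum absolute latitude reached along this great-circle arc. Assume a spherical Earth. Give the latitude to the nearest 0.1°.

≈ 33.7°S

The great circle lies in the plane with unit normal n̂ = (p₁ × p₂)/|p₁ × p₂|.
Here n̂_z ≈ +0.832; the vertex latitude is φ_max = arccos|n̂_z| ≈ 33.7°.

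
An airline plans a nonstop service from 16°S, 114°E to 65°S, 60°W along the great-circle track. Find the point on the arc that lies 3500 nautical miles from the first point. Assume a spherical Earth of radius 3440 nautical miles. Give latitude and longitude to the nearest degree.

Write both endpoints as unit vectors p₁, p₂ with components (cos φ cos λ, cos φ sin λ, sin φ).
The central angle between the endpoints is δ = arccos(p₁·p₂) ≈ 1.726 rad (98.9°). The total great-circle distance is δ·R ≈ 1.726 × 3440 ≈ 5936 nmi, so the target fraction is f = 3500/5936 ≈ 0.590.
Interpolate at f ≈ 0.590 with slerp weights a = sin((1−f)δ)/sin δ ≈ 0.658, b = sin(fδ)/sin δ ≈ 0.861.
p = a·p₁ + b·p₂ ≈ (-0.075, 0.263, -0.962); φ = arcsin(p_z) ≈ -74.12°, λ = atan2(p_y, p_x) ≈ 106.01°.

≈ 74°S, 106°E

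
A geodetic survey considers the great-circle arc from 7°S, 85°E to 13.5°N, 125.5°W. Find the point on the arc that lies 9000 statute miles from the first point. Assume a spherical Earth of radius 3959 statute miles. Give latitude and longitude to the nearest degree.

The haversine formula gives a central angle δ ≈ 2.606 rad (149.3°) between the endpoints. The total great-circle distance is δ·R ≈ 2.606 × 3959 ≈ 10318 mi, so the target fraction is f = 9000/10318 ≈ 0.872.
Interpolate at f ≈ 0.872 with slerp weights a = sin((1−f)δ)/sin δ ≈ 0.640, b = sin(fδ)/sin δ ≈ 1.496.
p = a·p₁ + b·p₂ ≈ (-0.789, -0.551, 0.271); φ = arcsin(p_z) ≈ 15.73°, λ = atan2(p_y, p_x) ≈ -145.08°.

≈ 16°N, 145°W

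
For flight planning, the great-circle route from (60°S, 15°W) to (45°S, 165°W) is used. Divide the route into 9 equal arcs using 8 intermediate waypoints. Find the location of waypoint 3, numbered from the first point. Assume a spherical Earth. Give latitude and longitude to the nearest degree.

Convert each endpoint to a unit vector on the sphere (x = cos φ cos λ, y = cos φ sin λ, z = sin φ).
The central angle between the endpoints is δ = arccos(p₁·p₂) ≈ 1.260 rad (72.2°).
Interpolate at f = 3/9 with slerp weights a = sin((1−f)δ)/sin δ ≈ 0.782, b = sin(fδ)/sin δ ≈ 0.428.
p = a·p₁ + b·p₂ ≈ (0.085, -0.180, -0.980); φ = arcsin(p_z) ≈ -78.54°, λ = atan2(p_y, p_x) ≈ -64.61°.

≈ (79°S, 65°W)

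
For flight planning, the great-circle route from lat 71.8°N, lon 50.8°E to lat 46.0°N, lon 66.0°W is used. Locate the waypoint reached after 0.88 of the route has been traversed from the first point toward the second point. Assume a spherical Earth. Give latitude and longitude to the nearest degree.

≈ lat 52°N, lon 62°W

Write both endpoints as unit vectors p₁, p₂ with components (cos φ cos λ, cos φ sin λ, sin φ).
The central angle between the endpoints is δ = arccos(p₁·p₂) ≈ 0.945 rad (54.2°).
Interpolate at f = 0.88 with slerp weights a = sin((1−f)δ)/sin δ ≈ 0.140, b = sin(fδ)/sin δ ≈ 0.912.
p = a·p₁ + b·p₂ ≈ (0.285, -0.545, 0.789); φ = arcsin(p_z) ≈ 52.05°, λ = atan2(p_y, p_x) ≈ -62.37°.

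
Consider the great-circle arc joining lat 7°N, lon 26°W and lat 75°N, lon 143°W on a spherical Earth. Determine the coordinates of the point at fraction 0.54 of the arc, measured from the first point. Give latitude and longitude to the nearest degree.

Write both endpoints as unit vectors p₁, p₂ with components (cos φ cos λ, cos φ sin λ, sin φ).
The central angle between the endpoints is δ = arccos(p₁·p₂) ≈ 1.570 rad (89.9°).
Interpolate at f = 0.54 with slerp weights a = sin((1−f)δ)/sin δ ≈ 0.661, b = sin(fδ)/sin δ ≈ 0.750.
p = a·p₁ + b·p₂ ≈ (0.435, -0.404, 0.805); φ = arcsin(p_z) ≈ 53.58°, λ = atan2(p_y, p_x) ≈ -42.93°.

≈ lat 54°N, lon 43°W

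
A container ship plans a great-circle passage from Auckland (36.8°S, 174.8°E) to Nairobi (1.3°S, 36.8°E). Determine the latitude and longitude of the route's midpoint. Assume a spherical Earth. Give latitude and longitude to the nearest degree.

Convert each endpoint to a unit vector on the sphere (x = cos φ cos λ, y = cos φ sin λ, z = sin φ).
The central angle between the endpoints is δ = arccos(p₁·p₂) ≈ 2.191 rad (125.5°).
Interpolate at f = 1/2 with slerp weights a = sin((1−f)δ)/sin δ ≈ 1.093, b = sin(fδ)/sin δ ≈ 1.093.
p = a·p₁ + b·p₂ ≈ (0.003, 0.734, -0.679); φ = arcsin(p_z) ≈ -42.80°, λ = atan2(p_y, p_x) ≈ 89.74°.

≈ 43°S, 90°E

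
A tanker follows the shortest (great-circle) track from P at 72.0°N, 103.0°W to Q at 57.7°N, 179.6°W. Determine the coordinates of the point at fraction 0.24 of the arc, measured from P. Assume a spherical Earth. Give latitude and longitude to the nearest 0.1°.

Write both endpoints as unit vectors p₁, p₂ with components (cos φ cos λ, cos φ sin λ, sin φ).
The central angle between the endpoints is δ = arccos(p₁·p₂) ≈ 0.570 rad (32.6°).
Interpolate at f = 0.24 with slerp weights a = sin((1−f)δ)/sin δ ≈ 0.778, b = sin(fδ)/sin δ ≈ 0.253.
p = a·p₁ + b·p₂ ≈ (-0.189, -0.235, 0.953); φ = arcsin(p_z) ≈ 72.44°, λ = atan2(p_y, p_x) ≈ -128.80°.

≈ 72.4°N, 128.8°W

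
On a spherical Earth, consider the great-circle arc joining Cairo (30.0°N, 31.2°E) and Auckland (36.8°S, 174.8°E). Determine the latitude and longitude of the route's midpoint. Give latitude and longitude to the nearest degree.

Convert each endpoint to a unit vector on the sphere (x = cos φ cos λ, y = cos φ sin λ, z = sin φ).
The central angle between the endpoints is δ = arccos(p₁·p₂) ≈ 2.602 rad (149.1°).
Interpolate at f = 1/2 with slerp weights a = sin((1−f)δ)/sin δ ≈ 1.874, b = sin(fδ)/sin δ ≈ 1.874.
p = a·p₁ + b·p₂ ≈ (-0.106, 0.977, -0.186); φ = arcsin(p_z) ≈ -10.70°, λ = atan2(p_y, p_x) ≈ 96.21°.

≈ 11°S, 96°E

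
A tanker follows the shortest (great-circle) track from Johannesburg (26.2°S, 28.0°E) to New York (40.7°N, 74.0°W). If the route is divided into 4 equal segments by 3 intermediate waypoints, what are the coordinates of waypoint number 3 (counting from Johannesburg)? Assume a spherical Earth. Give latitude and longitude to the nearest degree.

The haversine formula gives a central angle δ ≈ 2.015 rad (115.4°) between the endpoints.
Interpolate at f = 3/4 with slerp weights a = sin((1−f)δ)/sin δ ≈ 0.534, b = sin(fδ)/sin δ ≈ 1.105.
p = a·p₁ + b·p₂ ≈ (0.654, -0.580, 0.485); φ = arcsin(p_z) ≈ 29.00°, λ = atan2(p_y, p_x) ≈ -41.57°.

≈ 29°N, 42°W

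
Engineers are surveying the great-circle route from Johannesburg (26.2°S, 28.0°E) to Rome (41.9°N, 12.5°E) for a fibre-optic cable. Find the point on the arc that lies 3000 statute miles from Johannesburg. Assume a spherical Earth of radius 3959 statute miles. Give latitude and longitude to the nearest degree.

≈ (16°N, 19°E)

Convert each endpoint to a unit vector on the sphere (x = cos φ cos λ, y = cos φ sin λ, z = sin φ).
The central angle between the endpoints is δ = arccos(p₁·p₂) ≈ 1.215 rad (69.6°). The total great-circle distance is δ·R ≈ 1.215 × 3959 ≈ 4809 mi, so the target fraction is f = 3000/4809 ≈ 0.624.
Interpolate at f ≈ 0.624 with slerp weights a = sin((1−f)δ)/sin δ ≈ 0.471, b = sin(fδ)/sin δ ≈ 0.733.
p = a·p₁ + b·p₂ ≈ (0.906, 0.316, 0.282); φ = arcsin(p_z) ≈ 16.38°, λ = atan2(p_y, p_x) ≈ 19.26°.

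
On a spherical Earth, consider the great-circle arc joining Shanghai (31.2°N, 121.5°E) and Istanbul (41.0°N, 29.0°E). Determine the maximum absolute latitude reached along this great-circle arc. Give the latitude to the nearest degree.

The great circle lies in the plane with unit normal n̂ = (p₁ × p₂)/|p₁ × p₂|.
Here n̂_z ≈ -0.679; the vertex latitude is φ_max = arccos|n̂_z| ≈ 47.3°.
Check via Clairaut: cos φ_max = |cos φ₁| · sin C = cos(31.2°)·sin(52.5°) ≈ 0.679, again giving ≈ 47.3°.

≈ 47°N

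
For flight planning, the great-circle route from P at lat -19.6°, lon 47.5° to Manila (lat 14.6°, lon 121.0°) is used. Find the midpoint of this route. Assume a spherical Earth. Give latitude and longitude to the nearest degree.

Write both endpoints as unit vectors p₁, p₂ with components (cos φ cos λ, cos φ sin λ, sin φ).
The central angle between the endpoints is δ = arccos(p₁·p₂) ≈ 1.396 rad (80.0°).
Interpolate at f = 1/2 with slerp weights a = sin((1−f)δ)/sin δ ≈ 0.653, b = sin(fδ)/sin δ ≈ 0.653.
p = a·p₁ + b·p₂ ≈ (0.090, 0.994, -0.054); φ = arcsin(p_z) ≈ -3.12°, λ = atan2(p_y, p_x) ≈ 84.82°.

≈ lat -3°, lon 85°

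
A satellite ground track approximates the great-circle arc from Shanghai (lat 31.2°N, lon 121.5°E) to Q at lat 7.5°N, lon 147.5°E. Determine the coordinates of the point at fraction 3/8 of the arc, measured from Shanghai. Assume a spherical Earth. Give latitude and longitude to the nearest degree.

≈ lat 23°N, lon 132°E

Write both endpoints as unit vectors p₁, p₂ with components (cos φ cos λ, cos φ sin λ, sin φ).
The central angle between the endpoints is δ = arccos(p₁·p₂) ≈ 0.592 rad (33.9°).
Interpolate at f = 3/8 with slerp weights a = sin((1−f)δ)/sin δ ≈ 0.648, b = sin(fδ)/sin δ ≈ 0.395.
p = a·p₁ + b·p₂ ≈ (-0.620, 0.683, 0.387); φ = arcsin(p_z) ≈ 22.78°, λ = atan2(p_y, p_x) ≈ 132.22°.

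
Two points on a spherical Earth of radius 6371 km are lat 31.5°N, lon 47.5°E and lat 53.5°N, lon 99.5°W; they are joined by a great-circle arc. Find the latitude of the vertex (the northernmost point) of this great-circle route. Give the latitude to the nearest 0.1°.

The great circle lies in the plane with unit normal n̂ = (p₁ × p₂)/|p₁ × p₂|.
Here n̂_z ≈ -0.276; the vertex latitude is φ_max = arccos|n̂_z| ≈ 74.0°.
Check via Clairaut: cos φ_max = |cos φ₁| · sin C = cos(31.5°)·sin(18.9°) ≈ 0.276, again giving ≈ 74.0°.

≈ 74.0°N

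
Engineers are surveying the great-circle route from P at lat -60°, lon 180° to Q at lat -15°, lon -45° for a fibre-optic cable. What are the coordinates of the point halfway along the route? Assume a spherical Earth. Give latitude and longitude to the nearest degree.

≈ lat -58°, lon -75°

From cos δ = sin φ₁ sin φ₂ + cos φ₁ cos φ₂ cos Δλ, the central angle is δ ≈ 1.688 rad (96.7°).
Interpolate at f = 1/2 with slerp weights a = sin((1−f)δ)/sin δ ≈ 0.753, b = sin(fδ)/sin δ ≈ 0.753.
p = a·p₁ + b·p₂ ≈ (0.138, -0.514, -0.847); φ = arcsin(p_z) ≈ -57.85°, λ = atan2(p_y, p_x) ≈ -75.00°.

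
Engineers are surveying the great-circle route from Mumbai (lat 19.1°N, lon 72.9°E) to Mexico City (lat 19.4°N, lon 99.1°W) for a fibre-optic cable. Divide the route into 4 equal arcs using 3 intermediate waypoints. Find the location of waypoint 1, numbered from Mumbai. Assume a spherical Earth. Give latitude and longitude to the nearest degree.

≈ lat 53°N, lon 61°E

From cos δ = sin φ₁ sin φ₂ + cos φ₁ cos φ₂ cos Δλ, the central angle is δ ≈ 2.456 rad (140.7°).
Interpolate at f = 1/4 with slerp weights a = sin((1−f)δ)/sin δ ≈ 1.521, b = sin(fδ)/sin δ ≈ 0.910.
p = a·p₁ + b·p₂ ≈ (0.287, 0.527, 0.800); φ = arcsin(p_z) ≈ 53.13°, λ = atan2(p_y, p_x) ≈ 61.42°.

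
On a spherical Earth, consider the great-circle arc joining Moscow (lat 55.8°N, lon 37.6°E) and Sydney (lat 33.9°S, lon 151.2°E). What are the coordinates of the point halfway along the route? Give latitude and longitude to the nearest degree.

Write both endpoints as unit vectors p₁, p₂ with components (cos φ cos λ, cos φ sin λ, sin φ).
The central angle between the endpoints is δ = arccos(p₁·p₂) ≈ 2.276 rad (130.4°).
Interpolate at f = 1/2 with slerp weights a = sin((1−f)δ)/sin δ ≈ 1.192, b = sin(fδ)/sin δ ≈ 1.192.
p = a·p₁ + b·p₂ ≈ (-0.336, 0.885, 0.321); φ = arcsin(p_z) ≈ 18.73°, λ = atan2(p_y, p_x) ≈ 110.79°.

≈ lat 19°N, lon 111°E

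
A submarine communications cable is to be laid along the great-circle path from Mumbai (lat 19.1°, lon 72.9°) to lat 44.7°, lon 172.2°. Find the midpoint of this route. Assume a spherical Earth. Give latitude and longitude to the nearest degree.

≈ lat 43°, lon 113°

From cos δ = sin φ₁ sin φ₂ + cos φ₁ cos φ₂ cos Δλ, the central angle is δ ≈ 1.449 rad (83.0°).
Interpolate at f = 1/2 with slerp weights a = sin((1−f)δ)/sin δ ≈ 0.668, b = sin(fδ)/sin δ ≈ 0.668.
p = a·p₁ + b·p₂ ≈ (-0.285, 0.667, 0.688); φ = arcsin(p_z) ≈ 43.48°, λ = atan2(p_y, p_x) ≈ 113.10°.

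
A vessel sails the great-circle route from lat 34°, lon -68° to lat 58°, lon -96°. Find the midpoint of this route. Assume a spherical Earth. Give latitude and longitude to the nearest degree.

≈ lat 47°, lon -79°

Write both endpoints as unit vectors p₁, p₂ with components (cos φ cos λ, cos φ sin λ, sin φ).
The central angle between the endpoints is δ = arccos(p₁·p₂) ≈ 0.531 rad (30.4°).
Interpolate at f = 1/2 with slerp weights a = sin((1−f)δ)/sin δ ≈ 0.518, b = sin(fδ)/sin δ ≈ 0.518.
p = a·p₁ + b·p₂ ≈ (0.132, -0.671, 0.729); φ = arcsin(p_z) ≈ 46.82°, λ = atan2(p_y, p_x) ≈ -78.86°.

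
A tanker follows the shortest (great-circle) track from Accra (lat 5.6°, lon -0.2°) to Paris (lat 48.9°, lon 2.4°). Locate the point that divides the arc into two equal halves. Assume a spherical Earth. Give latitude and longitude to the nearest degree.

Convert each endpoint to a unit vector on the sphere (x = cos φ cos λ, y = cos φ sin λ, z = sin φ).
The central angle between the endpoints is δ = arccos(p₁·p₂) ≈ 0.757 rad (43.4°).
Interpolate at f = 1/2 with slerp weights a = sin((1−f)δ)/sin δ ≈ 0.538, b = sin(fδ)/sin δ ≈ 0.538.
p = a·p₁ + b·p₂ ≈ (0.889, 0.013, 0.458); φ = arcsin(p_z) ≈ 27.26°, λ = atan2(p_y, p_x) ≈ 0.83°.

≈ lat 27°, lon 1°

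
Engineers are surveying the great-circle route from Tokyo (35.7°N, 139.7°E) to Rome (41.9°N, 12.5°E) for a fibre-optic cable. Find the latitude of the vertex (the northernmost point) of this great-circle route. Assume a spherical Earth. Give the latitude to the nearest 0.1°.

The great circle lies in the plane with unit normal n̂ = (p₁ × p₂)/|p₁ × p₂|.
Here n̂_z ≈ -0.482; the vertex latitude is φ_max = arccos|n̂_z| ≈ 61.2°.

≈ 61.2°N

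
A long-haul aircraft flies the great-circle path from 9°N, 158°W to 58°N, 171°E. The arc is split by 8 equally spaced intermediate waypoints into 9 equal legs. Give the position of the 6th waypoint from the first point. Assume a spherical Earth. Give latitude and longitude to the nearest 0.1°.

≈ 42.6°N, 173.7°W

From cos δ = sin φ₁ sin φ₂ + cos φ₁ cos φ₂ cos Δλ, the central angle is δ ≈ 0.950 rad (54.5°).
Interpolate at f = 6/9 with slerp weights a = sin((1−f)δ)/sin δ ≈ 0.383, b = sin(fδ)/sin δ ≈ 0.728.
p = a·p₁ + b·p₂ ≈ (-0.731, -0.081, 0.677); φ = arcsin(p_z) ≈ 42.61°, λ = atan2(p_y, p_x) ≈ -173.65°.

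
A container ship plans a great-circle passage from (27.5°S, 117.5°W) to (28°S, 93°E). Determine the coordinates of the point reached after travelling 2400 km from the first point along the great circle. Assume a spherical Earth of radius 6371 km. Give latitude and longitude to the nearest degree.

Write both endpoints as unit vectors p₁, p₂ with components (cos φ cos λ, cos φ sin λ, sin φ).
The central angle between the endpoints is δ = arccos(p₁·p₂) ≈ 2.047 rad (117.3°). The total great-circle distance is δ·R ≈ 2.047 × 6371 ≈ 13039 km, so the target fraction is f = 2400/13039 ≈ 0.184.
Interpolate at f ≈ 0.184 with slerp weights a = sin((1−f)δ)/sin δ ≈ 1.119, b = sin(fδ)/sin δ ≈ 0.414.
p = a·p₁ + b·p₂ ≈ (-0.478, -0.516, -0.711); φ = arcsin(p_z) ≈ -45.33°, λ = atan2(p_y, p_x) ≈ -132.79°.

≈ (45°S, 133°W)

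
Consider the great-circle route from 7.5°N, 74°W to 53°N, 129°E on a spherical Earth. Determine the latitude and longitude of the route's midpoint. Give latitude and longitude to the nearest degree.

Convert each endpoint to a unit vector on the sphere (x = cos φ cos λ, y = cos φ sin λ, z = sin φ).
The central angle between the endpoints is δ = arccos(p₁·p₂) ≈ 2.032 rad (116.4°).
Interpolate at f = 1/2 with slerp weights a = sin((1−f)δ)/sin δ ≈ 0.949, b = sin(fδ)/sin δ ≈ 0.949.
p = a·p₁ + b·p₂ ≈ (-0.100, -0.461, 0.882); φ = arcsin(p_z) ≈ 61.87°, λ = atan2(p_y, p_x) ≈ -102.26°.

≈ 62°N, 102°W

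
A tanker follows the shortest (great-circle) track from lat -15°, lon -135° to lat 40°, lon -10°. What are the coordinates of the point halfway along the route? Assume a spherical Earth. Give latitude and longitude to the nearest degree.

≈ lat 25°, lon -85°

Write both endpoints as unit vectors p₁, p₂ with components (cos φ cos λ, cos φ sin λ, sin φ).
The central angle between the endpoints is δ = arccos(p₁·p₂) ≈ 2.203 rad (126.2°).
Interpolate at f = 1/2 with slerp weights a = sin((1−f)δ)/sin δ ≈ 1.105, b = sin(fδ)/sin δ ≈ 1.105.
p = a·p₁ + b·p₂ ≈ (0.079, -0.902, 0.424); φ = arcsin(p_z) ≈ 25.11°, λ = atan2(p_y, p_x) ≈ -85.00°.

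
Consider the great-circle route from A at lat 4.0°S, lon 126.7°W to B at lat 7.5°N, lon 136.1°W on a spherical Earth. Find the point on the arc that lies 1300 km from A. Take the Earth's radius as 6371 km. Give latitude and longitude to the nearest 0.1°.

Write both endpoints as unit vectors p₁, p₂ with components (cos φ cos λ, cos φ sin λ, sin φ).
The central angle between the endpoints is δ = arccos(p₁·p₂) ≈ 0.259 rad (14.8°). The total great-circle distance is δ·R ≈ 0.259 × 6371 ≈ 1650 km, so the target fraction is f = 1300/1650 ≈ 0.788.
Interpolate at f ≈ 0.788 with slerp weights a = sin((1−f)δ)/sin δ ≈ 0.214, b = sin(fδ)/sin δ ≈ 0.791.
p = a·p₁ + b·p₂ ≈ (-0.693, -0.715, 0.088); φ = arcsin(p_z) ≈ 5.07°, λ = atan2(p_y, p_x) ≈ -134.09°.

≈ lat 5.1°N, lon 134.1°W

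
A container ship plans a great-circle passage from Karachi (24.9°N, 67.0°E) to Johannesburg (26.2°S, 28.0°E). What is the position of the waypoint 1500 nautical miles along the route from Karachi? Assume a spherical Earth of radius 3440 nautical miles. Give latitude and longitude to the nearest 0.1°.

Convert each endpoint to a unit vector on the sphere (x = cos φ cos λ, y = cos φ sin λ, z = sin φ).
The central angle between the endpoints is δ = arccos(p₁·p₂) ≈ 1.108 rad (63.5°). The total great-circle distance is δ·R ≈ 1.108 × 3440 ≈ 3811 nmi, so the target fraction is f = 1500/3811 ≈ 0.394.
Interpolate at f ≈ 0.394 with slerp weights a = sin((1−f)δ)/sin δ ≈ 0.696, b = sin(fδ)/sin δ ≈ 0.472.
p = a·p₁ + b·p₂ ≈ (0.621, 0.780, 0.084); φ = arcsin(p_z) ≈ 4.85°, λ = atan2(p_y, p_x) ≈ 51.48°.

≈ (4.8°N, 51.5°E)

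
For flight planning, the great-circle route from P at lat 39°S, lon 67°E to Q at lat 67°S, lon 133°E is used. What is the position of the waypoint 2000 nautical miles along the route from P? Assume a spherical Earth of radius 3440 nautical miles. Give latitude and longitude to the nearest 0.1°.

The haversine formula gives a central angle δ ≈ 0.791 rad (45.3°) between the endpoints. The total great-circle distance is δ·R ≈ 0.791 × 3440 ≈ 2723 nmi, so the target fraction is f = 2000/2723 ≈ 0.735.
Interpolate at f ≈ 0.735 with slerp weights a = sin((1−f)δ)/sin δ ≈ 0.293, b = sin(fδ)/sin δ ≈ 0.772.
p = a·p₁ + b·p₂ ≈ (-0.117, 0.430, -0.895); φ = arcsin(p_z) ≈ -63.52°, λ = atan2(p_y, p_x) ≈ 105.17°.

≈ lat 63.5°S, lon 105.2°E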